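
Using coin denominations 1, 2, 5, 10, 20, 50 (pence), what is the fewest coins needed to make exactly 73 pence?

4

Use the largest denomination that fits, subtract, and repeat.
73 = 1×50 + 1×20 + 1×2 + 1×1
Total coins = 1 + 1 + 1 + 1 = 4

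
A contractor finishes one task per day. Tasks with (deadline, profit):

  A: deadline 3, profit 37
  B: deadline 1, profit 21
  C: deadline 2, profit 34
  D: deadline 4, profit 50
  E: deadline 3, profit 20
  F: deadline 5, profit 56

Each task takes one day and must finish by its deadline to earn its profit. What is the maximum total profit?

198

Sort by profit descending; place each in the latest free slot ≤ its deadline.
Profit order: F=56 D=50 A=37 C=34 B=21 E=20
Assign: F→slot 5, D→slot 4, A→slot 3, C→slot 2, B→slot 1, E skipped.
Slots: [1:B] [2:C] [3:A] [4:D] [5:F]
Profit = 21 + 34 + 37 + 50 + 56 = 198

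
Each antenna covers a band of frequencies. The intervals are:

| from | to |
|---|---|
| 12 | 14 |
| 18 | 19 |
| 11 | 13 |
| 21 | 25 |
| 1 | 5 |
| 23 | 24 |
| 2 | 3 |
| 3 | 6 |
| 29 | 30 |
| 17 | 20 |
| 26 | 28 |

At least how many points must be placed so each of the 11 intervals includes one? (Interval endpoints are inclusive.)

6

Sorted: [2,3] [1,5] [3,6] [11,13] [12,14] [18,19] [17,20] [23,24] [21,25] [26,28] [29,30]
{[2,3],[1,5],[3,6]} hit by 3; {[11,13],[12,14]} hit by 13; {[18,19],[17,20]} hit by 19; {[23,24],[21,25]} hit by 24; {[26,28]} hit by 28; {[29,30]} hit by 30.
Points: 3, 13, 19, 24, 28, 30 (6 total).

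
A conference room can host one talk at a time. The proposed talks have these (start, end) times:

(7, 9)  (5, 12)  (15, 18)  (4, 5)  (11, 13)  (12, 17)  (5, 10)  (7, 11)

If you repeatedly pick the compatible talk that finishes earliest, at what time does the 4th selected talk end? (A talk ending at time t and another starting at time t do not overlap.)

Sorted by end: (4,5)  (7,9)  (5,10)  (7,11)  (5,12)  (11,13)  (12,17)  (15,18)
take (4,5); take (7,9); skip (5,12); take (11,13); take (15,18).
Selected: (4,5) (7,9) (11,13) (15,18)

18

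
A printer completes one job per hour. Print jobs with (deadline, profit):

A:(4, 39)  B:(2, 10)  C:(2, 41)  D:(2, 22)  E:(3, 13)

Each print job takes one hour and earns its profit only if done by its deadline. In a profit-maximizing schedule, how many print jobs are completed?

Sort by profit descending; place each in the latest free slot ≤ its deadline.
By profit: C(d2,41), A(d4,39), D(d2,22), E(d3,13), B(d2,10)
C→slot 2; A→slot 4; D→slot 1; E→slot 3; B skipped.
4 of 5 scheduled.

4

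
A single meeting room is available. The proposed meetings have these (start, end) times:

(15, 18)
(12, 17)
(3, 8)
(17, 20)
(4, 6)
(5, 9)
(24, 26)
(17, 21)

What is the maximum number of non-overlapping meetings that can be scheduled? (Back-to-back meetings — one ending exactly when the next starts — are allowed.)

Sorted by end: (4,6)  (3,8)  (5,9)  (12,17)  (15,18)  (17,20)  (17,21)  (24,26)
take (4,6); skip (3,8); take (12,17); take (17,20); take (24,26).
Selected 4 meetings.

4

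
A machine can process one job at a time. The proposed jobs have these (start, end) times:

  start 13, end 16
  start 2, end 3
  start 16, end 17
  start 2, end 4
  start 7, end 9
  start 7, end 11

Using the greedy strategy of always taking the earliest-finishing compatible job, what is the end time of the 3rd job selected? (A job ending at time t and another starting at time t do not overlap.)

Order by finish time; keep every interval that doesn't clash with the previous kept one.
By end time: (2,3), (2,4), (7,9), (7,11), (13,16), (16,17).
Pick (2,3); next start ≥ 3 → (7,9); next start ≥ 9 → (13,16); next start ≥ 16 → (16,17).
Selected: (2,3) (7,9) (13,16) (16,17)

16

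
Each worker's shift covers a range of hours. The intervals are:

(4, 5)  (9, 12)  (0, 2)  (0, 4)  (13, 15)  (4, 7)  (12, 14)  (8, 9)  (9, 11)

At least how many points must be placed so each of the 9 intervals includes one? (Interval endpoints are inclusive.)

4

Process intervals by earliest right end; each time one isn't hit yet, stab at its right endpoint.
Sorted: [0,2] [0,4] [4,5] [4,7] [8,9] [9,11] [9,12] [12,14] [13,15]
{[0,2],[0,4]} hit by 2; {[4,5],[4,7]} hit by 5; {[8,9],[9,11],[9,12]} hit by 9; {[12,14],[13,15]} hit by 14.
Points: 2, 5, 9, 14 (4 total).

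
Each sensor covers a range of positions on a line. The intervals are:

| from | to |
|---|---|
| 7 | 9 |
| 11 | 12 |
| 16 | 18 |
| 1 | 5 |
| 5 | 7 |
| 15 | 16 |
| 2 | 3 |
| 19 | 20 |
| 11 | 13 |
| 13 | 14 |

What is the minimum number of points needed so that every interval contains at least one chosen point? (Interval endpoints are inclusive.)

By right end: [2,3]  [1,5]  [5,7]  [7,9]  [11,12]  [11,13]  [13,14]  [15,16]  [16,18]  [19,20]
[2,3] uncovered → point at 3; [5,7] uncovered → point at 7; [11,12] uncovered → point at 12; [13,14] uncovered → point at 14; [15,16] uncovered → point at 16; [19,20] uncovered → point at 20.
Points: 3, 7, 12, 14, 16, 20 (6 total).

6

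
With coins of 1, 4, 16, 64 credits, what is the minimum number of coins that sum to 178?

Use the largest denomination that fits, subtract, and repeat.
178 = 2×64 + 3×16 + 2×1
Total coins = 2 + 3 + 2 = 7

7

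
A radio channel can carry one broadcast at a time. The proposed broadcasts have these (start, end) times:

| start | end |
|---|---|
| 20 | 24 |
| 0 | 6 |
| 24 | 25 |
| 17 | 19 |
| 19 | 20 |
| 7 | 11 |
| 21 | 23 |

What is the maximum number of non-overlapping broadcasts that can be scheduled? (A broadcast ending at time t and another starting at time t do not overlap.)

6

Order by finish time; keep every interval that doesn't clash with the previous kept one.
By end time: (0,6), (7,11), (17,19), (19,20), (21,23), (20,24), (24,25).
Pick (0,6); next start ≥ 6 → (7,11); next start ≥ 11 → (17,19); next start ≥ 19 → (19,20); next start ≥ 20 → (21,23); next start ≥ 23 → (24,25).
Selected 6 broadcasts.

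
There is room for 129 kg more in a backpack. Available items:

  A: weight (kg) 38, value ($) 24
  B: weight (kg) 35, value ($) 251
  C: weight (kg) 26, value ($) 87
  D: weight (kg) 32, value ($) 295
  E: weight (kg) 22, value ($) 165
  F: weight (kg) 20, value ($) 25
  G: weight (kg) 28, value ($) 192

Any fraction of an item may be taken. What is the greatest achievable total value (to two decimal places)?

Order: D (295/32=9.22) > E (165/22=7.50) > B (251/35=7.17) > G (192/28=6.86) > C (87/26=3.35) > F (25/20=1.25) > A (24/38=0.63)
Fill: take D (32 @ 295) → take E (22 @ 165) → take B (35 @ 251) → take G (28 @ 192) → take 12/26 of C → 40.15; 129/129 used.
Total value = 943.15

943.15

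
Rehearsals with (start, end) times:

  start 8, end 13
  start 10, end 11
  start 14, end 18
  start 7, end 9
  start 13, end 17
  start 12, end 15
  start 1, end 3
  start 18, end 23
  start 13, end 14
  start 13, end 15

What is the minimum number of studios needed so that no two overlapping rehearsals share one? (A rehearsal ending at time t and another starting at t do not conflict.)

Count concurrent intervals with a sweep; the peak is the room count.
starts: [1, 7, 8, 10, 12, 13, 13, 13, 14, 18]
ends:   [3, 9, 11, 13, 14, 15, 15, 17, 18, 23]
s1→1 e3→0 s7→1 s8→2 e9→1 s10→2 e11→1 s12→2 e13→1 s13→2 s13→3 s13→4  — peak 4.

4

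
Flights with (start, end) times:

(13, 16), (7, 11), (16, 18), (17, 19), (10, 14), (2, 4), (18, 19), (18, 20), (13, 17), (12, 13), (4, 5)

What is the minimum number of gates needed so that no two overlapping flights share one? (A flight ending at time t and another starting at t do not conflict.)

Events (time:±→running): 2:+→1 4:-→0 4:+→1 5:-→0 7:+→1 10:+→2 11:-→1 12:+→2 13:-→1 13:+→2 13:+→3 … peak 3.

3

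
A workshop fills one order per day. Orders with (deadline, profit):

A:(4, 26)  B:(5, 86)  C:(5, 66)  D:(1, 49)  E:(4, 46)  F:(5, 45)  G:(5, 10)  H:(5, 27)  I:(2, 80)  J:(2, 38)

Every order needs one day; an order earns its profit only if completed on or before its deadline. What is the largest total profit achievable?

Take jobs in profit order; each goes to the latest open slot no later than its deadline.
By profit: B(d5,86), I(d2,80), C(d5,66), D(d1,49), E(d4,46), F(d5,45), J(d2,38), H(d5,27), A(d4,26), G(d5,10)
B→slot 5; I→slot 2; C→slot 4; D→slot 1; E→slot 3; F skipped; J skipped; H skipped; A skipped; G skipped.
Profit = 49 + 80 + 46 + 66 + 86 = 327

327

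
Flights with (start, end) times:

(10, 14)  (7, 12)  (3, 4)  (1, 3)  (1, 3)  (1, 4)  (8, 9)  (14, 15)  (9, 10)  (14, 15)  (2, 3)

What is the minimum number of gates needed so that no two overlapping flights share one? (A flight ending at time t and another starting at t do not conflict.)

4

starts: [1, 1, 1, 2, 3, 7, 8, 9, 10, 14, 14]
ends:   [3, 3, 3, 4, 4, 9, 10, 12, 14, 15, 15]
s1→1 s1→2 s1→3 s2→4  — peak 4.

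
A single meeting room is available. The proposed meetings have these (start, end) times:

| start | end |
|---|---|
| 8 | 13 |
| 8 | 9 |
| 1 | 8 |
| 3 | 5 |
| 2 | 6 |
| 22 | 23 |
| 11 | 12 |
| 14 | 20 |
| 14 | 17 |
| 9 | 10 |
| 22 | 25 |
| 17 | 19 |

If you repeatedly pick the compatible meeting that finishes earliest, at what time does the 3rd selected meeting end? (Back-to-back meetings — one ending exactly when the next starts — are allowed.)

Sorted by end: (3,5)  (2,6)  (1,8)  (8,9)  (9,10)  (11,12)  (8,13)  (14,17)  (17,19)  (14,20)  (22,23)  (22,25)
take (3,5); take (8,9); take (9,10); take (11,12); take (14,17); take (17,19); skip (14,20); take (22,23); skip (22,25).
Selected: (3,5) (8,9) (9,10) (11,12) (14,17) (17,19) (22,23)

10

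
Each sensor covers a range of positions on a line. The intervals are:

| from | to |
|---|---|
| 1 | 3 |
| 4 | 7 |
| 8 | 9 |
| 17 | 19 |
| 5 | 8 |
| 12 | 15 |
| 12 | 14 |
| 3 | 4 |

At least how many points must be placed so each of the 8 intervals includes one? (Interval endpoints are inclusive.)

Sort by right endpoint; whenever an interval is uncovered, place a point at its right end.
By right end: [1,3]  [3,4]  [4,7]  [5,8]  [8,9]  [12,14]  [12,15]  [17,19]
[1,3] uncovered → point at 3; [4,7] uncovered → point at 7; [8,9] uncovered → point at 9; [12,14] uncovered → point at 14; [17,19] uncovered → point at 19.
Points: 3, 7, 9, 14, 19 (5 total).

5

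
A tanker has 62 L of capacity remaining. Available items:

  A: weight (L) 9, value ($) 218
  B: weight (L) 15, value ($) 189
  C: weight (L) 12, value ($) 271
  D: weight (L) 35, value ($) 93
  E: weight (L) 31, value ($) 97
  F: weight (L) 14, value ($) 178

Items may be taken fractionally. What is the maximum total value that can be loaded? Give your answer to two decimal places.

Sort by value per unit weight and fill in that order.
Order: A (218/9=24.22) > C (271/12=22.58) > F (178/14=12.71) > B (189/15=12.60) > E (97/31=3.13) > D (93/35=2.66)
Fill: take A (9 @ 218) → take C (12 @ 271) → take F (14 @ 178) → take B (15 @ 189) → take 12/31 of E → 37.55; 62/62 used.
Total value = 893.55

893.55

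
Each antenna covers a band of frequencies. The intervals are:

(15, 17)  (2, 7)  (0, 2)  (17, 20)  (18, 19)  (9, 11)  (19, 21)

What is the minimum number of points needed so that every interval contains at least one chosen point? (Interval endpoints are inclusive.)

Sort by right endpoint; whenever an interval is uncovered, place a point at its right end.
Sorted: [0,2] [2,7] [9,11] [15,17] [18,19] [17,20] [19,21]
{[0,2],[2,7]} hit by 2; {[9,11]} hit by 11; {[15,17]} hit by 17; {[18,19],[17,20],[19,21]} hit by 19.
Points: 2, 11, 17, 19 (4 total).

4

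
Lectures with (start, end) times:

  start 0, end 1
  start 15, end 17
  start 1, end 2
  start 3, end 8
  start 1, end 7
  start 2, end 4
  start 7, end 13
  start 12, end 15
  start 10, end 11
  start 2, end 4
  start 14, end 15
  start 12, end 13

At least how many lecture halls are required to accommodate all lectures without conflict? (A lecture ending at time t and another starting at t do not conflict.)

4

starts: [0, 1, 1, 2, 2, 3, 7, 10, 12, 12, 14, 15]
ends:   [1, 2, 4, 4, 7, 8, 11, 13, 13, 15, 15, 17]
s0→1 e1→0 s1→1 s1→2 e2→1 s2→2 s2→3 s3→4  — peak 4.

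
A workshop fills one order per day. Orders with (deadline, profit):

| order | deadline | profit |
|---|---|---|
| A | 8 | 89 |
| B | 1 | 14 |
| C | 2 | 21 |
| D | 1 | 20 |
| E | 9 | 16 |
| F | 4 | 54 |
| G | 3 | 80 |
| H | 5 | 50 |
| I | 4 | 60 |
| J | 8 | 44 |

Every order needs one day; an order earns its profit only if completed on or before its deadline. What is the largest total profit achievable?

414

Take jobs in profit order; each goes to the latest open slot no later than its deadline.
By profit: A(d8,89), G(d3,80), I(d4,60), F(d4,54), H(d5,50), J(d8,44), C(d2,21), D(d1,20), E(d9,16), B(d1,14)
A→slot 8; G→slot 3; I→slot 4; F→slot 2; H→slot 5; J→slot 7; C→slot 1; D skipped; E→slot 9; B skipped.
Profit = 21 + 54 + 80 + 60 + 50 + 44 + 89 + 16 = 414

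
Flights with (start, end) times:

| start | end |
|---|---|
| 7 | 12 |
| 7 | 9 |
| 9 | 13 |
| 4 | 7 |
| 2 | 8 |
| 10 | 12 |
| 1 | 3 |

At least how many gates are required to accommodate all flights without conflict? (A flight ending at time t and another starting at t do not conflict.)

Events (time:±→running): 1:+→1 2:+→2 3:-→1 4:+→2 7:-→1 7:+→2 7:+→3 … peak 3.

3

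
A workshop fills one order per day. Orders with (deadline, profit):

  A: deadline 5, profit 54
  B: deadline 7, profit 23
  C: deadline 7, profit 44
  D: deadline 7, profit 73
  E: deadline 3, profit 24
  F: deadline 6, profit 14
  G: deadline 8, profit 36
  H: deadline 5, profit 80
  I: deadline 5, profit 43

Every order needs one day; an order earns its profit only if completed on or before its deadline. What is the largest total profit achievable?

377

Take jobs in profit order; each goes to the latest open slot no later than its deadline.
Profit order: H=80 D=73 A=54 C=44 I=43 G=36 E=24 B=23 F=14
Assign: H→slot 5, D→slot 7, A→slot 4, C→slot 6, I→slot 3, G→slot 8, E→slot 2, B→slot 1, F skipped.
Slots: [1:B] [2:E] [3:I] [4:A] [5:H] [6:C] [7:D] [8:G]
Profit = 23 + 24 + 43 + 54 + 80 + 44 + 73 + 36 = 377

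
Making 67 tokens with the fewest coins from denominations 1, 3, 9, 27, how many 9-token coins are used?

1

67 − 2×27→13 − 1×9→4 − 1×3→1 − 1×1→0
Count of 9: 1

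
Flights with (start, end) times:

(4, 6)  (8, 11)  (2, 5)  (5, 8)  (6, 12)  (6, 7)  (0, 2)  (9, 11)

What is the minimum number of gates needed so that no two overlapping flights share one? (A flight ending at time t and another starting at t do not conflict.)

3

The answer is the maximum number of intervals overlapping at any instant.
starts: [0, 2, 4, 5, 6, 6, 8, 9]
ends:   [2, 5, 6, 7, 8, 11, 11, 12]
s0→1 e2→0 s2→1 s4→2 e5→1 s5→2 e6→1 s6→2 s6→3  — peak 3.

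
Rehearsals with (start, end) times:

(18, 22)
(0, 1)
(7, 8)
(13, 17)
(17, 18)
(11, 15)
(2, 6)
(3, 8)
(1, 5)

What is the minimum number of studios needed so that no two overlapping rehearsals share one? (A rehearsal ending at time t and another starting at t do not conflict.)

The answer is the maximum number of intervals overlapping at any instant.
starts: [0, 1, 2, 3, 7, 11, 13, 17, 18]
ends:   [1, 5, 6, 8, 8, 15, 17, 18, 22]
s0→1 e1→0 s1→1 s2→2 s3→3  — peak 3.

3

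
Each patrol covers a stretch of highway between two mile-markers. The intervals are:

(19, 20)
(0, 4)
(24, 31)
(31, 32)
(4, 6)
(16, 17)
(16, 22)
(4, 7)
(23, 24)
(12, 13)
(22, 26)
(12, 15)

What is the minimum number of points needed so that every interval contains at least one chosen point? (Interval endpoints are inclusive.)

Sort by right endpoint; whenever an interval is uncovered, place a point at its right end.
Sorted: [0,4] [4,6] [4,7] [12,13] [12,15] [16,17] [19,20] [16,22] [23,24] [22,26] [24,31] [31,32]
{[0,4],[4,6],[4,7]} hit by 4; {[12,13],[12,15]} hit by 13; {[16,17]} hit by 17; {[19,20],[16,22]} hit by 20; {[23,24],[22,26],[24,31]} hit by 24; {[31,32]} hit by 32.
Points: 4, 13, 17, 20, 24, 32 (6 total).

6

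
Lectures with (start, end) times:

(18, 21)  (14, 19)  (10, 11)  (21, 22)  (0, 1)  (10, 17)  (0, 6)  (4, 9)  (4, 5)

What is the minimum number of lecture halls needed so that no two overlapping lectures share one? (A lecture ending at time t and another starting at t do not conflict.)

3

Events (time:±→running): 0:+→1 0:+→2 1:-→1 4:+→2 4:+→3 … peak 3.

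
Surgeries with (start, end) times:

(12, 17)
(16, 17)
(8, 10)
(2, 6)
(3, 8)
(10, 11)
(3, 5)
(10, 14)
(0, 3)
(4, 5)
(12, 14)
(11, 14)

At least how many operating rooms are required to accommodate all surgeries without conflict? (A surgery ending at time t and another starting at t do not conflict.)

The answer is the maximum number of intervals overlapping at any instant.
starts: [0, 2, 3, 3, 4, 8, 10, 10, 11, 12, 12, 16]
ends:   [3, 5, 5, 6, 8, 10, 11, 14, 14, 14, 17, 17]
s0→1 s2→2 e3→1 s3→2 s3→3 s4→4  — peak 4.

4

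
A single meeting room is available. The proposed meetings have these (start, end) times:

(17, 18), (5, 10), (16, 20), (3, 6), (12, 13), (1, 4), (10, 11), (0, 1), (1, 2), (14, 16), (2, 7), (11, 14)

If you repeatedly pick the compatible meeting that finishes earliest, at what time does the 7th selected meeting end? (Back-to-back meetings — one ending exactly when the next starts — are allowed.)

18

Sort by end time and greedily take each interval whose start is ≥ the last chosen end.
By end time: (0,1), (1,2), (1,4), (3,6), (2,7), (5,10), (10,11), (12,13), (11,14), (14,16), (17,18), (16,20).
Pick (0,1); next start ≥ 1 → (1,2); next start ≥ 2 → (3,6); next start ≥ 6 → (10,11); next start ≥ 11 → (12,13); next start ≥ 13 → (14,16); next start ≥ 16 → (17,18).
Selected: (0,1) (1,2) (3,6) (10,11) (12,13) (14,16) (17,18)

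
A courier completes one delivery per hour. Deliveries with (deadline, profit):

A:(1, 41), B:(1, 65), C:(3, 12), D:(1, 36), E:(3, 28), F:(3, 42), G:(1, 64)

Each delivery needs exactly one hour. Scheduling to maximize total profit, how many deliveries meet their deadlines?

3

Profit order: B=65 G=64 F=42 A=41 D=36 E=28 C=12
Assign: B→slot 1, G skipped, F→slot 3, A skipped, D skipped, E→slot 2, C skipped.
Slots: [1:B] [2:E] [3:F]
3 of 7 scheduled.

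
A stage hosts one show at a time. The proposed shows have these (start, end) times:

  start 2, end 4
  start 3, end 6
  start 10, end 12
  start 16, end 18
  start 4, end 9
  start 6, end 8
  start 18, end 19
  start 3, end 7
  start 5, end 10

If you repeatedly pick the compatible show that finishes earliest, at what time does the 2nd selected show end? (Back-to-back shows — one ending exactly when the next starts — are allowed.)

8

Order by finish time; keep every interval that doesn't clash with the previous kept one.
Sorted by end: (2,4)  (3,6)  (3,7)  (6,8)  (4,9)  (5,10)  (10,12)  (16,18)  (18,19)
take (2,4); skip (3,7); take (6,8); take (10,12); take (16,18); take (18,19).
Selected: (2,4) (6,8) (10,12) (16,18) (18,19)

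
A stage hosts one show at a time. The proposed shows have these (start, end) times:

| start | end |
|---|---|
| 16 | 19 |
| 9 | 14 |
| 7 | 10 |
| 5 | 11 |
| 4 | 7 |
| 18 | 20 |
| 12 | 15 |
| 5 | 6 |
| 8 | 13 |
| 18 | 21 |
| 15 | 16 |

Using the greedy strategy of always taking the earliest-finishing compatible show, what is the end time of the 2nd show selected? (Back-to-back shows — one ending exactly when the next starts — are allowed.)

10

Sort by end time and greedily take each interval whose start is ≥ the last chosen end.
Sorted by end: (5,6)  (4,7)  (7,10)  (5,11)  (8,13)  (9,14)  (12,15)  (15,16)  (16,19)  (18,20)  (18,21)
take (5,6); take (7,10); skip (5,11); skip (8,13); skip (9,14); take (12,15); take (15,16); take (16,19).
Selected: (5,6) (7,10) (12,15) (15,16) (16,19)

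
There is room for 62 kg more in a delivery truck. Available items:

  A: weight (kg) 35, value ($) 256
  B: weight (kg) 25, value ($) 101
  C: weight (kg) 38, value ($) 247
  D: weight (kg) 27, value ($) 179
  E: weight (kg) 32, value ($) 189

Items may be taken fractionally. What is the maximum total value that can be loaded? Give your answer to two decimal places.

Ratios (sorted): A 7.31, D 6.63, C 6.50, E 5.91, B 4.04
take A (35 @ 256); take D (27 @ 179). Capacity used 62/62.
Total value = 435.00

435.00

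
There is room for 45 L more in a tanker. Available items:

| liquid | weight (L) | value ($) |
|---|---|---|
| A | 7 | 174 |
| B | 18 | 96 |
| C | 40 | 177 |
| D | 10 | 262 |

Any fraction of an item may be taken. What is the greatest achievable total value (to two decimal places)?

576.25

Greedy by value/weight ratio, highest first.
Order: D (262/10=26.20) > A (174/7=24.86) > B (96/18=5.33) > C (177/40=4.42)
Fill: take D (10 @ 262) → take A (7 @ 174) → take B (18 @ 96) → take 10/40 of C → 44.25; 45/45 used.
Total value = 576.25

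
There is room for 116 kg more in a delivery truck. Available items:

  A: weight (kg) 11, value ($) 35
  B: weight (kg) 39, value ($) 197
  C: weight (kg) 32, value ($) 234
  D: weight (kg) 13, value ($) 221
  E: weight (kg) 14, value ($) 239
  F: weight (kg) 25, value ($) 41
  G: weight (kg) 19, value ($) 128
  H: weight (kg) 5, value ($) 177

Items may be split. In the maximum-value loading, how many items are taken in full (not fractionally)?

5

Sort by value per unit weight and fill in that order.
Ratios (sorted): H 35.40, E 17.07, D 17.00, C 7.31, G 6.74, B 5.05, A 3.18, F 1.64
take H (5 @ 177); take E (14 @ 239); take D (13 @ 221); take C (32 @ 234); take G (19 @ 128); take 33/39 of B → 166.69. Capacity used 116/116.
5 item(s) taken whole; one partial (take 33/39 of B).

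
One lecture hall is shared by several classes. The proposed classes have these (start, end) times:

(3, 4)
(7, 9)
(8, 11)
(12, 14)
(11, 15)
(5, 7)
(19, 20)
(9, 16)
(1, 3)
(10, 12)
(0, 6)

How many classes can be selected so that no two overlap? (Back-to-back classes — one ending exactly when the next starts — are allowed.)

7

Greedy by earliest finish: after sorting by end time, pick each interval compatible with the last pick.
By end time: (1,3), (3,4), (0,6), (5,7), (7,9), (8,11), (10,12), (12,14), (11,15), (9,16), (19,20).
Pick (1,3); next start ≥ 3 → (3,4); next start ≥ 4 → (5,7); next start ≥ 7 → (7,9); next start ≥ 9 → (10,12); next start ≥ 12 → (12,14); next start ≥ 14 → (19,20).
Selected 7 classes.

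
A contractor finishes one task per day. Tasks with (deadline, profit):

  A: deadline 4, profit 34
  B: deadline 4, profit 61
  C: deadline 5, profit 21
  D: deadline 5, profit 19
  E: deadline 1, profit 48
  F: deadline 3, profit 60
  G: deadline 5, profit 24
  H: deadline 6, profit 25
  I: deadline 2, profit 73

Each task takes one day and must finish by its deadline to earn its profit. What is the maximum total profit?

291

Sort by profit descending; place each in the latest free slot ≤ its deadline.
By profit: I(d2,73), B(d4,61), F(d3,60), E(d1,48), A(d4,34), H(d6,25), G(d5,24), C(d5,21), D(d5,19)
I→slot 2; B→slot 4; F→slot 3; E→slot 1; A skipped; H→slot 6; G→slot 5; C skipped; D skipped.
Profit = 48 + 73 + 60 + 61 + 24 + 25 = 291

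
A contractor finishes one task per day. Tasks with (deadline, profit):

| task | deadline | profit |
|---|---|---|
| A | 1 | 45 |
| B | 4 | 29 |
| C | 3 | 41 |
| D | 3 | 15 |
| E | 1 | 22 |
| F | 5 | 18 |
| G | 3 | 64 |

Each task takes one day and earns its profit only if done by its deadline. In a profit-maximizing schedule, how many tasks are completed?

5

Sort by profit descending; place each in the latest free slot ≤ its deadline.
Profit order: G=64 A=45 C=41 B=29 E=22 F=18 D=15
Assign: G→slot 3, A→slot 1, C→slot 2, B→slot 4, E skipped, F→slot 5, D skipped.
Slots: [1:A] [2:C] [3:G] [4:B] [5:F]
5 of 7 scheduled.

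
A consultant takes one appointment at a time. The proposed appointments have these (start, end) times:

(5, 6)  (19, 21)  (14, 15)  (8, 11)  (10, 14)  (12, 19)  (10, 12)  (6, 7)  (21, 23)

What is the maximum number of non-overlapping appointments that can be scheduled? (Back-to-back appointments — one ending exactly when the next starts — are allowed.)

Greedy by earliest finish: after sorting by end time, pick each interval compatible with the last pick.
By end time: (5,6), (6,7), (8,11), (10,12), (10,14), (14,15), (12,19), (19,21), (21,23).
Pick (5,6); next start ≥ 6 → (6,7); next start ≥ 7 → (8,11); next start ≥ 11 → (14,15); next start ≥ 15 → (19,21); next start ≥ 21 → (21,23).
Selected 6 appointments.

6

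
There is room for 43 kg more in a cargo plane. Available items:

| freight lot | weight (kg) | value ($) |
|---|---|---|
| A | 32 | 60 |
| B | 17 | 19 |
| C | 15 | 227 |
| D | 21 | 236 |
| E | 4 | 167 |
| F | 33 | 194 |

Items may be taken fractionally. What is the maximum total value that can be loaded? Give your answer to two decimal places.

647.64

Greedy by value/weight ratio, highest first.
Order: E (167/4=41.75) > C (227/15=15.13) > D (236/21=11.24) > F (194/33=5.88) > A (60/32=1.88) > B (19/17=1.12)
Fill: take E (4 @ 167) → take C (15 @ 227) → take D (21 @ 236) → take 3/33 of F → 17.64; 43/43 used.
Total value = 647.64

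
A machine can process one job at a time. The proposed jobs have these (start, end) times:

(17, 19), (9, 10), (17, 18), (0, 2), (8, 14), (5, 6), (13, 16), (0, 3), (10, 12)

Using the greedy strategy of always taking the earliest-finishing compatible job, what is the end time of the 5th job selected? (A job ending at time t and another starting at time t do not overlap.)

By end time: (0,2), (0,3), (5,6), (9,10), (10,12), (8,14), (13,16), (17,18), (17,19).
Pick (0,2); next start ≥ 2 → (5,6); next start ≥ 6 → (9,10); next start ≥ 10 → (10,12); next start ≥ 12 → (13,16); next start ≥ 16 → (17,18).
Selected: (0,2) (5,6) (9,10) (10,12) (13,16) (17,18)

16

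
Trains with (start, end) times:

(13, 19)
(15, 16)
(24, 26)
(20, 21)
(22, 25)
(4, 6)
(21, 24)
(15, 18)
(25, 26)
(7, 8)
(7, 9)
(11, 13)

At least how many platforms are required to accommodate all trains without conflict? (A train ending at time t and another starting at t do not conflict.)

Count concurrent intervals with a sweep; the peak is the room count.
starts: [4, 7, 7, 11, 13, 15, 15, 20, 21, 22, 24, 25]
ends:   [6, 8, 9, 13, 16, 18, 19, 21, 24, 25, 26, 26]
s4→1 e6→0 s7→1 s7→2 e8→1 e9→0 s11→1 e13→0 s13→1 s15→2 s15→3  — peak 3.

3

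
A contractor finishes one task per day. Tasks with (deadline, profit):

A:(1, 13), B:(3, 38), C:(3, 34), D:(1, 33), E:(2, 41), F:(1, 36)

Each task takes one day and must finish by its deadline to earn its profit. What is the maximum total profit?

Sort by profit descending; place each in the latest free slot ≤ its deadline.
Profit order: E=41 B=38 F=36 C=34 D=33 A=13
Assign: E→slot 2, B→slot 3, F→slot 1, C skipped, D skipped, A skipped.
Slots: [1:F] [2:E] [3:B]
Profit = 36 + 41 + 38 = 115

115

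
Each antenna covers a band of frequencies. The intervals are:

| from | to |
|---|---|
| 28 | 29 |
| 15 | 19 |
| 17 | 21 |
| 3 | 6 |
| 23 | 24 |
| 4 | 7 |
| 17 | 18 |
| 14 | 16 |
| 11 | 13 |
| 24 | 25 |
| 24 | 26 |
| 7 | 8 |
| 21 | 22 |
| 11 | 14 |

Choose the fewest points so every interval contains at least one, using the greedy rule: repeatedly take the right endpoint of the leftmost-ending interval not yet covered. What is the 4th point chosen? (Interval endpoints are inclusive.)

Process intervals by earliest right end; each time one isn't hit yet, stab at its right endpoint.
Sorted: [3,6] [4,7] [7,8] [11,13] [11,14] [14,16] [17,18] [15,19] [17,21] [21,22] [23,24] [24,25] [24,26] [28,29]
{[3,6],[4,7]} hit by 6; {[7,8]} hit by 8; {[11,13],[11,14]} hit by 13; {[14,16]} hit by 16; {[17,18],[15,19],[17,21]} hit by 18; {[21,22]} hit by 22; {[23,24],[24,25],[24,26]} hit by 24; {[28,29]} hit by 29.
Points: 6, 8, 13, 16, 18, 22, 24, 29 (8 total).

16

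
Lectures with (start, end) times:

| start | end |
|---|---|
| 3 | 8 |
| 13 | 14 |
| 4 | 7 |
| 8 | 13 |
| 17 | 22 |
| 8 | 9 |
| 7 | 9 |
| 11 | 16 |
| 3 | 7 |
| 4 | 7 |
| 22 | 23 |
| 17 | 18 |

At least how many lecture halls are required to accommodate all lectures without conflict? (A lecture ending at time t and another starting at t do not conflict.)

Events (time:±→running): 3:+→1 3:+→2 4:+→3 4:+→4 … peak 4.

4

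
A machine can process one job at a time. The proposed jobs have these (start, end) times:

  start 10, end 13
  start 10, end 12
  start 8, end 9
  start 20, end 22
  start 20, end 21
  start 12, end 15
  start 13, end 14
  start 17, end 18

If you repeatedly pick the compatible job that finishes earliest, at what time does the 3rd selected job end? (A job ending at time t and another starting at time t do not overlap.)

Sorted by end: (8,9)  (10,12)  (10,13)  (13,14)  (12,15)  (17,18)  (20,21)  (20,22)
take (8,9); take (10,12); take (13,14); skip (12,15); take (17,18); take (20,21).
Selected: (8,9) (10,12) (13,14) (17,18) (20,21)

14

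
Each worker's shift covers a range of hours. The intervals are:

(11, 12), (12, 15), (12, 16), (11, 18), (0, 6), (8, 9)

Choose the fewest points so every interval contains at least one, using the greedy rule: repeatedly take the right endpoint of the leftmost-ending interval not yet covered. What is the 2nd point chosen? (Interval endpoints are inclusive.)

9

Sort by right endpoint; whenever an interval is uncovered, place a point at its right end.
By right end: [0,6]  [8,9]  [11,12]  [12,15]  [12,16]  [11,18]
[0,6] uncovered → point at 6; [8,9] uncovered → point at 9; [11,12] uncovered → point at 12.
Points: 6, 9, 12 (3 total).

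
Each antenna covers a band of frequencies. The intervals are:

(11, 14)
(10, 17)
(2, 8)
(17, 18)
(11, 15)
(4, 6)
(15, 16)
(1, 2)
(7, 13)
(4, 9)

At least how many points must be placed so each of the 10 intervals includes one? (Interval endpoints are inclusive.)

Sort by right endpoint; whenever an interval is uncovered, place a point at its right end.
Sorted: [1,2] [4,6] [2,8] [4,9] [7,13] [11,14] [11,15] [15,16] [10,17] [17,18]
{[1,2]} hit by 2; {[4,6],[2,8],[4,9]} hit by 6; {[7,13],[11,14],[11,15]} hit by 13; {[15,16],[10,17]} hit by 16; {[17,18]} hit by 18.
Points: 2, 6, 13, 16, 18 (5 total).

5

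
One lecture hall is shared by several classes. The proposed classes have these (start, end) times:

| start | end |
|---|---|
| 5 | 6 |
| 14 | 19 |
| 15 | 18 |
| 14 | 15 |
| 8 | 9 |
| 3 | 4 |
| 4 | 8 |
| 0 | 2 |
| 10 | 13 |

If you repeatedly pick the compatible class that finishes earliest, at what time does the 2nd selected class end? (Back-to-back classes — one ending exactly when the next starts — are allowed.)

Greedy by earliest finish: after sorting by end time, pick each interval compatible with the last pick.
By end time: (0,2), (3,4), (5,6), (4,8), (8,9), (10,13), (14,15), (15,18), (14,19).
Pick (0,2); next start ≥ 2 → (3,4); next start ≥ 4 → (5,6); next start ≥ 6 → (8,9); next start ≥ 9 → (10,13); next start ≥ 13 → (14,15); next start ≥ 15 → (15,18).
Selected: (0,2) (3,4) (5,6) (8,9) (10,13) (14,15) (15,18)

4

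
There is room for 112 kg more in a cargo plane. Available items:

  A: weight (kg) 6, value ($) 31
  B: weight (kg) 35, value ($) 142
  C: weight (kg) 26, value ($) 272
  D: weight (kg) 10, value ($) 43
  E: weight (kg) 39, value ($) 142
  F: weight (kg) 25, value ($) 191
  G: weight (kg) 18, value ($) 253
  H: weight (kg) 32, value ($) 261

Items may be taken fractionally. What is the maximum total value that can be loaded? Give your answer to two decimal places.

Greedy by value/weight ratio, highest first.
Order: G (253/18=14.06) > C (272/26=10.46) > H (261/32=8.16) > F (191/25=7.64) > A (31/6=5.17) > D (43/10=4.30) > B (142/35=4.06) > E (142/39=3.64)
Fill: take G (18 @ 253) → take C (26 @ 272) → take H (32 @ 261) → take F (25 @ 191) → take A (6 @ 31) → take 5/10 of D → 21.50; 112/112 used.
Total value = 1029.50

1029.50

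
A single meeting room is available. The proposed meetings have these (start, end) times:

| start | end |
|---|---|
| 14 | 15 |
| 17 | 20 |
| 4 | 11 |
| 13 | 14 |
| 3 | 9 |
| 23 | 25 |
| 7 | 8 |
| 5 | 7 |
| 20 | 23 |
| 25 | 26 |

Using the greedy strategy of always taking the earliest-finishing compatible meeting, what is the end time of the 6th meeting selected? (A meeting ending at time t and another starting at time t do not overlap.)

By end time: (5,7), (7,8), (3,9), (4,11), (13,14), (14,15), (17,20), (20,23), (23,25), (25,26).
Pick (5,7); next start ≥ 7 → (7,8); next start ≥ 8 → (13,14); next start ≥ 14 → (14,15); next start ≥ 15 → (17,20); next start ≥ 20 → (20,23); next start ≥ 23 → (23,25); next start ≥ 25 → (25,26).
Selected: (5,7) (7,8) (13,14) (14,15) (17,20) (20,23) (23,25) (25,26)

23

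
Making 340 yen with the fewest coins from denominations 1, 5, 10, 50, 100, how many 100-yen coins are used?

3

340 − 3×100→40 − 4×10→0
Count of 100: 3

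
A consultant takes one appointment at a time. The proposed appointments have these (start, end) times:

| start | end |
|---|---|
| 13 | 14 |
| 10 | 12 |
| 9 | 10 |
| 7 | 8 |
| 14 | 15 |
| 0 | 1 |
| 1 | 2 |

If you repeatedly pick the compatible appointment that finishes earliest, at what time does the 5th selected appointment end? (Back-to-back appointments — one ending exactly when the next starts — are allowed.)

Sorted by end: (0,1)  (1,2)  (7,8)  (9,10)  (10,12)  (13,14)  (14,15)
take (0,1); take (1,2); take (7,8); take (9,10); take (10,12); take (13,14); take (14,15).
Selected: (0,1) (1,2) (7,8) (9,10) (10,12) (13,14) (14,15)

12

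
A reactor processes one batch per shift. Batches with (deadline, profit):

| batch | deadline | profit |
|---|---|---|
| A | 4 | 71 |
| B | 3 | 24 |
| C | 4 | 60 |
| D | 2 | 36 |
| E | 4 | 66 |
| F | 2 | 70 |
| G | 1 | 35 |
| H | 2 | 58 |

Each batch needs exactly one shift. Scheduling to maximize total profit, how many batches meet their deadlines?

4

Profit order: A=71 F=70 E=66 C=60 H=58 D=36 G=35 B=24
Assign: A→slot 4, F→slot 2, E→slot 3, C→slot 1, H skipped, D skipped, G skipped, B skipped.
Slots: [1:C] [2:F] [3:E] [4:A]
4 of 8 scheduled.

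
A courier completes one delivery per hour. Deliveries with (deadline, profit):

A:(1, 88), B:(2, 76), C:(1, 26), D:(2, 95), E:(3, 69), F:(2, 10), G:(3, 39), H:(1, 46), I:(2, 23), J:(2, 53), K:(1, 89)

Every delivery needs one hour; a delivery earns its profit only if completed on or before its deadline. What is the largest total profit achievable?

253

Sort by profit descending; place each in the latest free slot ≤ its deadline.
By profit: D(d2,95), K(d1,89), A(d1,88), B(d2,76), E(d3,69), J(d2,53), H(d1,46), G(d3,39), C(d1,26), I(d2,23), F(d2,10)
D→slot 2; K→slot 1; A skipped; B skipped; E→slot 3; J skipped; H skipped; G skipped; C skipped; I skipped; F skipped.
Profit = 89 + 95 + 69 = 253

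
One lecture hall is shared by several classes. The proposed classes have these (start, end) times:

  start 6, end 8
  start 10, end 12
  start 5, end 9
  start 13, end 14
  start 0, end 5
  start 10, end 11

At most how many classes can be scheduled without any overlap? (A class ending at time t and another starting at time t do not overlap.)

4

Sorted by end: (0,5)  (6,8)  (5,9)  (10,11)  (10,12)  (13,14)
take (0,5); take (6,8); take (10,11); take (13,14).
Selected 4 classes.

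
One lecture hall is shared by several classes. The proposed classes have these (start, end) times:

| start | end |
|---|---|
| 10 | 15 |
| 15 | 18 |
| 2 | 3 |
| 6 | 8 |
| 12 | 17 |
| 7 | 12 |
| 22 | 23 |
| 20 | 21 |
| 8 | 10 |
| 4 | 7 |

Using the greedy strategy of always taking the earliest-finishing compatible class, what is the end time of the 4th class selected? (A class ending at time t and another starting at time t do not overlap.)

15

Order by finish time; keep every interval that doesn't clash with the previous kept one.
Sorted by end: (2,3)  (4,7)  (6,8)  (8,10)  (7,12)  (10,15)  (12,17)  (15,18)  (20,21)  (22,23)
take (2,3); take (4,7); take (8,10); take (10,15); take (15,18); take (20,21); take (22,23).
Selected: (2,3) (4,7) (8,10) (10,15) (15,18) (20,21) (22,23)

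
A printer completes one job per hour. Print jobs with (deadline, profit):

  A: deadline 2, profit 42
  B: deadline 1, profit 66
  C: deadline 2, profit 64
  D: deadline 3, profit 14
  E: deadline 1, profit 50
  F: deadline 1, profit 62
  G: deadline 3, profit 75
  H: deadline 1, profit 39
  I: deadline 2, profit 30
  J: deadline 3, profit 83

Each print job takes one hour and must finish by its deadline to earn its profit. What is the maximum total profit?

224

Profit order: J=83 G=75 B=66 C=64 F=62 E=50 A=42 H=39 I=30 D=14
Assign: J→slot 3, G→slot 2, B→slot 1, C skipped, F skipped, E skipped, A skipped, H skipped, I skipped, D skipped.
Slots: [1:B] [2:G] [3:J]
Profit = 66 + 75 + 83 = 224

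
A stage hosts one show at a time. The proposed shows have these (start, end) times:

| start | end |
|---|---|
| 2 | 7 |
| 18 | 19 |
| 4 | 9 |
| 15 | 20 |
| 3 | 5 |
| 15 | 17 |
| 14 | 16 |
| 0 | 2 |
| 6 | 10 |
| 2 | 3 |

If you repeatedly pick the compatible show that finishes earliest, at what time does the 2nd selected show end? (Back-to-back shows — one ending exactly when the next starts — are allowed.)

Order by finish time; keep every interval that doesn't clash with the previous kept one.
Sorted by end: (0,2)  (2,3)  (3,5)  (2,7)  (4,9)  (6,10)  (14,16)  (15,17)  (18,19)  (15,20)
take (0,2); take (2,3); take (3,5); skip (2,7); skip (4,9); take (6,10); take (14,16); take (18,19); skip (15,20).
Selected: (0,2) (2,3) (3,5) (6,10) (14,16) (18,19)

3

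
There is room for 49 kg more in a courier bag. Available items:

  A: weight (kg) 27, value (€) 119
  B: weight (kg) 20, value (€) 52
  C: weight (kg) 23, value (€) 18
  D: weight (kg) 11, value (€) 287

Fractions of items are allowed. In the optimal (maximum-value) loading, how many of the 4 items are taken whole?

2

Sort by value per unit weight and fill in that order.
Order: D (287/11=26.09) > A (119/27=4.41) > B (52/20=2.60) > C (18/23=0.78)
Fill: take D (11 @ 287) → take A (27 @ 119) → take 11/20 of B → 28.60; 49/49 used.
2 item(s) taken whole; one partial (take 11/20 of B).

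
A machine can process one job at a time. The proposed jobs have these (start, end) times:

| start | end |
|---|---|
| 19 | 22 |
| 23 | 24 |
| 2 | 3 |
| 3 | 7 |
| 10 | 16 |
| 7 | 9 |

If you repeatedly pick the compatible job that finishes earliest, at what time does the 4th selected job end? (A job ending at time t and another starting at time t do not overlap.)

16

Sorted by end: (2,3)  (3,7)  (7,9)  (10,16)  (19,22)  (23,24)
take (2,3); take (3,7); take (7,9); take (10,16); take (19,22); take (23,24).
Selected: (2,3) (3,7) (7,9) (10,16) (19,22) (23,24)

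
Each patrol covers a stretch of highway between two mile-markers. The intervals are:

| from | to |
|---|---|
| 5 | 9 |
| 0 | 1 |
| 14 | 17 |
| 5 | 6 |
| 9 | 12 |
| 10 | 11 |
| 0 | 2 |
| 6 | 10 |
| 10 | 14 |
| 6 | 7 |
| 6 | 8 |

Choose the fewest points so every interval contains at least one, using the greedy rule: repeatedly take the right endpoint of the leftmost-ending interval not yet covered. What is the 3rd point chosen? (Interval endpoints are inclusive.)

Sorted: [0,1] [0,2] [5,6] [6,7] [6,8] [5,9] [6,10] [10,11] [9,12] [10,14] [14,17]
{[0,1],[0,2]} hit by 1; {[5,6],[6,7],[6,8],[5,9],[6,10]} hit by 6; {[10,11],[9,12],[10,14]} hit by 11; {[14,17]} hit by 17.
Points: 1, 6, 11, 17 (4 total).

11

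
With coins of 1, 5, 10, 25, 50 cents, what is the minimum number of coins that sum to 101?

101 − 2×50→1 − 1×1→0
Total coins = 2 + 1 = 3

3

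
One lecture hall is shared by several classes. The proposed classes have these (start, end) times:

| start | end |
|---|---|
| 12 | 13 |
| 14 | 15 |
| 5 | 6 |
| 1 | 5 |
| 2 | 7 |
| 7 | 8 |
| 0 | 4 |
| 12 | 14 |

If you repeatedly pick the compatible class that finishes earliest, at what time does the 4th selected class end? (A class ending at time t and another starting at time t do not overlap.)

Sort by end time and greedily take each interval whose start is ≥ the last chosen end.
By end time: (0,4), (1,5), (5,6), (2,7), (7,8), (12,13), (12,14), (14,15).
Pick (0,4); next start ≥ 4 → (5,6); next start ≥ 6 → (7,8); next start ≥ 8 → (12,13); next start ≥ 13 → (14,15).
Selected: (0,4) (5,6) (7,8) (12,13) (14,15)

13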